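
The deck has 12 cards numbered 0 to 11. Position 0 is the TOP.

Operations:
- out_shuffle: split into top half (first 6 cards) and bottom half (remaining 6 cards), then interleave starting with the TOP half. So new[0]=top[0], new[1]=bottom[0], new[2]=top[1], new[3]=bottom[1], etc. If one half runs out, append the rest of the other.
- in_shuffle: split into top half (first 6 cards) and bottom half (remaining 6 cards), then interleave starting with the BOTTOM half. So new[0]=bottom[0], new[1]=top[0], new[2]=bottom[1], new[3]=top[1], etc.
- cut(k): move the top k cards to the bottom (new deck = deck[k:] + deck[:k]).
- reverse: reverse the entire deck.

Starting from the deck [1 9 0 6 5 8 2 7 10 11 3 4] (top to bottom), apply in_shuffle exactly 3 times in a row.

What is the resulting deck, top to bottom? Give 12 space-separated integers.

Answer: 5 11 9 2 4 6 10 1 8 3 0 7

Derivation:
After op 1 (in_shuffle): [2 1 7 9 10 0 11 6 3 5 4 8]
After op 2 (in_shuffle): [11 2 6 1 3 7 5 9 4 10 8 0]
After op 3 (in_shuffle): [5 11 9 2 4 6 10 1 8 3 0 7]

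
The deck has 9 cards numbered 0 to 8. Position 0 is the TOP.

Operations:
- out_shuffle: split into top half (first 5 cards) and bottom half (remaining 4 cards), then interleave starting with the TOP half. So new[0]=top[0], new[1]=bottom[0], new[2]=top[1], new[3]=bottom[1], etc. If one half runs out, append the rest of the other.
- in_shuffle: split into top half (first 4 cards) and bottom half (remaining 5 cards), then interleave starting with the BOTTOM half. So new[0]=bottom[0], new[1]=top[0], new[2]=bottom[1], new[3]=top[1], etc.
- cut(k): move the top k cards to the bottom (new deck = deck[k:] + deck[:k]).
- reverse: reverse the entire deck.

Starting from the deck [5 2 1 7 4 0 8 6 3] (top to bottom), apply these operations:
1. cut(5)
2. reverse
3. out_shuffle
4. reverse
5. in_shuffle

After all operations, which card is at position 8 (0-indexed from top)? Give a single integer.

After op 1 (cut(5)): [0 8 6 3 5 2 1 7 4]
After op 2 (reverse): [4 7 1 2 5 3 6 8 0]
After op 3 (out_shuffle): [4 3 7 6 1 8 2 0 5]
After op 4 (reverse): [5 0 2 8 1 6 7 3 4]
After op 5 (in_shuffle): [1 5 6 0 7 2 3 8 4]
Position 8: card 4.

Answer: 4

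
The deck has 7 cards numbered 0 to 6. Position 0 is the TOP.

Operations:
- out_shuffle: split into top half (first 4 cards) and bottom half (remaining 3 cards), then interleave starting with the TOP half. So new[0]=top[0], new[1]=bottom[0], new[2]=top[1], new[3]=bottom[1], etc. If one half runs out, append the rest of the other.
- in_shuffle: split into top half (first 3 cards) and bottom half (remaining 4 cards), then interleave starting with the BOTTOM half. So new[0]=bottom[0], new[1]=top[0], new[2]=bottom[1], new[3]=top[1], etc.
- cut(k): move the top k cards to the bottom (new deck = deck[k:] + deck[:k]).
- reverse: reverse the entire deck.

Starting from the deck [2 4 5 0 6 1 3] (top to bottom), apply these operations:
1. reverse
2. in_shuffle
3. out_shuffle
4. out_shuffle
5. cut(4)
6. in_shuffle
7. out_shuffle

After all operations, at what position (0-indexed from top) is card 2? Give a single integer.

After op 1 (reverse): [3 1 6 0 5 4 2]
After op 2 (in_shuffle): [0 3 5 1 4 6 2]
After op 3 (out_shuffle): [0 4 3 6 5 2 1]
After op 4 (out_shuffle): [0 5 4 2 3 1 6]
After op 5 (cut(4)): [3 1 6 0 5 4 2]
After op 6 (in_shuffle): [0 3 5 1 4 6 2]
After op 7 (out_shuffle): [0 4 3 6 5 2 1]
Card 2 is at position 5.

Answer: 5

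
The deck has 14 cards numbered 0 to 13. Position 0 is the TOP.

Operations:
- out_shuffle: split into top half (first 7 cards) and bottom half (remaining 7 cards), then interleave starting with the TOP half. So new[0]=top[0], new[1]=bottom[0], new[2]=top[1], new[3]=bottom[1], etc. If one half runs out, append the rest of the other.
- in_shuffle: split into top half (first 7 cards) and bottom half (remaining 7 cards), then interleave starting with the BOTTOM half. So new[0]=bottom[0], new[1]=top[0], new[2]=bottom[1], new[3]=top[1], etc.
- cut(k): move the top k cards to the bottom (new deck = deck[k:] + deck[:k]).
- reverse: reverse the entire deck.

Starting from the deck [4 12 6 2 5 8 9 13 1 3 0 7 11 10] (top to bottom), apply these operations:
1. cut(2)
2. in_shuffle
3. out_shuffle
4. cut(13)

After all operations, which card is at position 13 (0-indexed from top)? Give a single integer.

Answer: 11

Derivation:
After op 1 (cut(2)): [6 2 5 8 9 13 1 3 0 7 11 10 4 12]
After op 2 (in_shuffle): [3 6 0 2 7 5 11 8 10 9 4 13 12 1]
After op 3 (out_shuffle): [3 8 6 10 0 9 2 4 7 13 5 12 11 1]
After op 4 (cut(13)): [1 3 8 6 10 0 9 2 4 7 13 5 12 11]
Position 13: card 11.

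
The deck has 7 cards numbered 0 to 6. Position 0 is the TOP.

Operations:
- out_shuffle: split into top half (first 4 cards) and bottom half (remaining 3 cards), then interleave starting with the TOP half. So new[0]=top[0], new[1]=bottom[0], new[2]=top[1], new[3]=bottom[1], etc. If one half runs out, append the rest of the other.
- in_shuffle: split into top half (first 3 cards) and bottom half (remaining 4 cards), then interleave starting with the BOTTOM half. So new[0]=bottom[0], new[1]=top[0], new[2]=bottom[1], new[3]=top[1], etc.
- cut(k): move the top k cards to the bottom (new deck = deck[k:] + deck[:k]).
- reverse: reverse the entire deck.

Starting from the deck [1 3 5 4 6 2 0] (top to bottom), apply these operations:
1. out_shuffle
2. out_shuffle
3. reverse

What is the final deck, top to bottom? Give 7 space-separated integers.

Answer: 2 4 3 0 6 5 1

Derivation:
After op 1 (out_shuffle): [1 6 3 2 5 0 4]
After op 2 (out_shuffle): [1 5 6 0 3 4 2]
After op 3 (reverse): [2 4 3 0 6 5 1]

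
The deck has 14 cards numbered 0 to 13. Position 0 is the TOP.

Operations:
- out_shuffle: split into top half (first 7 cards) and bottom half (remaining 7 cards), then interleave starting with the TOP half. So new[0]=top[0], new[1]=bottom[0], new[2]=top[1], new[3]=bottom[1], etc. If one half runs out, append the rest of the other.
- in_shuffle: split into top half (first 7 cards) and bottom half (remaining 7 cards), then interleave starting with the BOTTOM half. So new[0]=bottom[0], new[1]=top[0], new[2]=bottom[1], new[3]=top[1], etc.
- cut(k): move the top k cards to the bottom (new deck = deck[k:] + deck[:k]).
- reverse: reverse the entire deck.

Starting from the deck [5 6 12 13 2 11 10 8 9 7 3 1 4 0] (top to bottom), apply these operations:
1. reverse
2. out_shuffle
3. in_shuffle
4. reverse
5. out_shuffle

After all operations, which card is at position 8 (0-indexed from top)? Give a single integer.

After op 1 (reverse): [0 4 1 3 7 9 8 10 11 2 13 12 6 5]
After op 2 (out_shuffle): [0 10 4 11 1 2 3 13 7 12 9 6 8 5]
After op 3 (in_shuffle): [13 0 7 10 12 4 9 11 6 1 8 2 5 3]
After op 4 (reverse): [3 5 2 8 1 6 11 9 4 12 10 7 0 13]
After op 5 (out_shuffle): [3 9 5 4 2 12 8 10 1 7 6 0 11 13]
Position 8: card 1.

Answer: 1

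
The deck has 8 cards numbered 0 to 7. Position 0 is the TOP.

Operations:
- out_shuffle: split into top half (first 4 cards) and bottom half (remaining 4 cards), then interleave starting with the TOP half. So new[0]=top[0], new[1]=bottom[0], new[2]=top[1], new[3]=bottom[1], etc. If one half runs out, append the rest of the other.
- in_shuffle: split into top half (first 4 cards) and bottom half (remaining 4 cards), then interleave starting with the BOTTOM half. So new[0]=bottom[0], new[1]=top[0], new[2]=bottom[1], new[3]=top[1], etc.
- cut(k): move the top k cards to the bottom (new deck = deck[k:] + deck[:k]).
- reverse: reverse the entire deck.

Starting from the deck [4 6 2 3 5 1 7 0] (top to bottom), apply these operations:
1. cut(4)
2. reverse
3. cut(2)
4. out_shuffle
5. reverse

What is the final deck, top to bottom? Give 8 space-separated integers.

After op 1 (cut(4)): [5 1 7 0 4 6 2 3]
After op 2 (reverse): [3 2 6 4 0 7 1 5]
After op 3 (cut(2)): [6 4 0 7 1 5 3 2]
After op 4 (out_shuffle): [6 1 4 5 0 3 7 2]
After op 5 (reverse): [2 7 3 0 5 4 1 6]

Answer: 2 7 3 0 5 4 1 6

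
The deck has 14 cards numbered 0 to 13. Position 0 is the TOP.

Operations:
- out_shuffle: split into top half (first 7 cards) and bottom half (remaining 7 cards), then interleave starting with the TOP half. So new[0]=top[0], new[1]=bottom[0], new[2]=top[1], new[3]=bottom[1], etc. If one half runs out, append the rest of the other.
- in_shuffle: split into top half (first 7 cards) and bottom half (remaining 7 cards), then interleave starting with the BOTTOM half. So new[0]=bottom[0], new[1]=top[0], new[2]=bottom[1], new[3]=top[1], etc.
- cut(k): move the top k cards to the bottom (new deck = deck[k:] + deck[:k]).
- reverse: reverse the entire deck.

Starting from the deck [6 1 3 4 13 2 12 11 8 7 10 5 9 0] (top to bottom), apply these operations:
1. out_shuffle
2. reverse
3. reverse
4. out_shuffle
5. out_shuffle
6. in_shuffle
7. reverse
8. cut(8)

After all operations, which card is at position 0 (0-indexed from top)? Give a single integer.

Answer: 10

Derivation:
After op 1 (out_shuffle): [6 11 1 8 3 7 4 10 13 5 2 9 12 0]
After op 2 (reverse): [0 12 9 2 5 13 10 4 7 3 8 1 11 6]
After op 3 (reverse): [6 11 1 8 3 7 4 10 13 5 2 9 12 0]
After op 4 (out_shuffle): [6 10 11 13 1 5 8 2 3 9 7 12 4 0]
After op 5 (out_shuffle): [6 2 10 3 11 9 13 7 1 12 5 4 8 0]
After op 6 (in_shuffle): [7 6 1 2 12 10 5 3 4 11 8 9 0 13]
After op 7 (reverse): [13 0 9 8 11 4 3 5 10 12 2 1 6 7]
After op 8 (cut(8)): [10 12 2 1 6 7 13 0 9 8 11 4 3 5]
Position 0: card 10.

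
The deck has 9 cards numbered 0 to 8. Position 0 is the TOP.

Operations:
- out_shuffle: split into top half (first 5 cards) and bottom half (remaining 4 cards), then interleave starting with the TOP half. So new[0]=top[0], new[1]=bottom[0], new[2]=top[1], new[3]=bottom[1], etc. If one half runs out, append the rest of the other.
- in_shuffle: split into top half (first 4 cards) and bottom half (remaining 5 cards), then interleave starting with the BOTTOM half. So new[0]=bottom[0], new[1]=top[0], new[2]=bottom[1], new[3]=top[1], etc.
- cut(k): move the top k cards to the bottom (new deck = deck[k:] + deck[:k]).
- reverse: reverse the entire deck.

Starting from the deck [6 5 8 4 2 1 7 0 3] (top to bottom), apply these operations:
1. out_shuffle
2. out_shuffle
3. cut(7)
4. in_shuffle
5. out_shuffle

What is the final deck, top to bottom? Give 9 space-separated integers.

After op 1 (out_shuffle): [6 1 5 7 8 0 4 3 2]
After op 2 (out_shuffle): [6 0 1 4 5 3 7 2 8]
After op 3 (cut(7)): [2 8 6 0 1 4 5 3 7]
After op 4 (in_shuffle): [1 2 4 8 5 6 3 0 7]
After op 5 (out_shuffle): [1 6 2 3 4 0 8 7 5]

Answer: 1 6 2 3 4 0 8 7 5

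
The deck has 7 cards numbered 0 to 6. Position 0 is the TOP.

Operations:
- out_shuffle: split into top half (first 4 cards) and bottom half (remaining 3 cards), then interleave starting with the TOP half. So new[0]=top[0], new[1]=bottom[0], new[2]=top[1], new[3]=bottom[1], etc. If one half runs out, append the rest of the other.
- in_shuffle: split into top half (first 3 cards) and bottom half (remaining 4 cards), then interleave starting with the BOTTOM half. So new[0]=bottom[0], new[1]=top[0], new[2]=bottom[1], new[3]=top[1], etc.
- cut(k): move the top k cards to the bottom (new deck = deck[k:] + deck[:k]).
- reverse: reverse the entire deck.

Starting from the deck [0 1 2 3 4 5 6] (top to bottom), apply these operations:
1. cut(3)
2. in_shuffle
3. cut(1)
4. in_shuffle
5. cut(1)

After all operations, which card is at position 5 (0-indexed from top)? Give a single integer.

After op 1 (cut(3)): [3 4 5 6 0 1 2]
After op 2 (in_shuffle): [6 3 0 4 1 5 2]
After op 3 (cut(1)): [3 0 4 1 5 2 6]
After op 4 (in_shuffle): [1 3 5 0 2 4 6]
After op 5 (cut(1)): [3 5 0 2 4 6 1]
Position 5: card 6.

Answer: 6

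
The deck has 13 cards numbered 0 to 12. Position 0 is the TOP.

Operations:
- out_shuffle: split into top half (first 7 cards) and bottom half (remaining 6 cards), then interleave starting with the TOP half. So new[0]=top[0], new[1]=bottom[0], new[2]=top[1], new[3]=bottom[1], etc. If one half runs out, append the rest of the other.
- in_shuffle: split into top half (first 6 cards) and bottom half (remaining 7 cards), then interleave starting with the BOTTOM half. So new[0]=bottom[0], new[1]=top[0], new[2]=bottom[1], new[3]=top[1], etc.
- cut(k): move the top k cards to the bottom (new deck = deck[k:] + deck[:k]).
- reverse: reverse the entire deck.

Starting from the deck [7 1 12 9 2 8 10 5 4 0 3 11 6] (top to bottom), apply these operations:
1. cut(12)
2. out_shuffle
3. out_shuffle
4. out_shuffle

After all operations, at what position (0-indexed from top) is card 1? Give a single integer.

After op 1 (cut(12)): [6 7 1 12 9 2 8 10 5 4 0 3 11]
After op 2 (out_shuffle): [6 10 7 5 1 4 12 0 9 3 2 11 8]
After op 3 (out_shuffle): [6 0 10 9 7 3 5 2 1 11 4 8 12]
After op 4 (out_shuffle): [6 2 0 1 10 11 9 4 7 8 3 12 5]
Card 1 is at position 3.

Answer: 3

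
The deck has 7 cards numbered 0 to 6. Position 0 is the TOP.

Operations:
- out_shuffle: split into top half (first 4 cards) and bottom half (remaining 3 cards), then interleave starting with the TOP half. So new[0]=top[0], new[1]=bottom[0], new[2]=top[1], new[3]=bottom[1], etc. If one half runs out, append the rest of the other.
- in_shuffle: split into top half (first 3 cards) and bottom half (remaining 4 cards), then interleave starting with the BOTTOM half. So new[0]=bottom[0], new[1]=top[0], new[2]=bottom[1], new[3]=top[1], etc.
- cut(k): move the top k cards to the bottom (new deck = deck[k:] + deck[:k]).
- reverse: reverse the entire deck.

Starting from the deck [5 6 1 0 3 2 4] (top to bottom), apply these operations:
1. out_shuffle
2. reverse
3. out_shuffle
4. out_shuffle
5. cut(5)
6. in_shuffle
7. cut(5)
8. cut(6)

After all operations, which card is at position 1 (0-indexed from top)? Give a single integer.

Answer: 0

Derivation:
After op 1 (out_shuffle): [5 3 6 2 1 4 0]
After op 2 (reverse): [0 4 1 2 6 3 5]
After op 3 (out_shuffle): [0 6 4 3 1 5 2]
After op 4 (out_shuffle): [0 1 6 5 4 2 3]
After op 5 (cut(5)): [2 3 0 1 6 5 4]
After op 6 (in_shuffle): [1 2 6 3 5 0 4]
After op 7 (cut(5)): [0 4 1 2 6 3 5]
After op 8 (cut(6)): [5 0 4 1 2 6 3]
Position 1: card 0.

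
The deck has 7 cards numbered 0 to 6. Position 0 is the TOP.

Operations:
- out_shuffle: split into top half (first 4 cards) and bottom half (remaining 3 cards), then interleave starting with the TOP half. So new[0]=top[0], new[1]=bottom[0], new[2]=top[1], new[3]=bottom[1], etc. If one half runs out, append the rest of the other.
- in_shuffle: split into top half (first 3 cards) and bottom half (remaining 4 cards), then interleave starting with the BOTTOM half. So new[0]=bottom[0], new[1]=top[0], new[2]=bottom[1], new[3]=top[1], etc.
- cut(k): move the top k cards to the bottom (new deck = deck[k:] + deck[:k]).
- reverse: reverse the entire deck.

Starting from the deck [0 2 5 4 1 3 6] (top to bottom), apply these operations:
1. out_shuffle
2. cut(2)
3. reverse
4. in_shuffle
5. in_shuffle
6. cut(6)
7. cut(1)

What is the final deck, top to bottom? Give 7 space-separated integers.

After op 1 (out_shuffle): [0 1 2 3 5 6 4]
After op 2 (cut(2)): [2 3 5 6 4 0 1]
After op 3 (reverse): [1 0 4 6 5 3 2]
After op 4 (in_shuffle): [6 1 5 0 3 4 2]
After op 5 (in_shuffle): [0 6 3 1 4 5 2]
After op 6 (cut(6)): [2 0 6 3 1 4 5]
After op 7 (cut(1)): [0 6 3 1 4 5 2]

Answer: 0 6 3 1 4 5 2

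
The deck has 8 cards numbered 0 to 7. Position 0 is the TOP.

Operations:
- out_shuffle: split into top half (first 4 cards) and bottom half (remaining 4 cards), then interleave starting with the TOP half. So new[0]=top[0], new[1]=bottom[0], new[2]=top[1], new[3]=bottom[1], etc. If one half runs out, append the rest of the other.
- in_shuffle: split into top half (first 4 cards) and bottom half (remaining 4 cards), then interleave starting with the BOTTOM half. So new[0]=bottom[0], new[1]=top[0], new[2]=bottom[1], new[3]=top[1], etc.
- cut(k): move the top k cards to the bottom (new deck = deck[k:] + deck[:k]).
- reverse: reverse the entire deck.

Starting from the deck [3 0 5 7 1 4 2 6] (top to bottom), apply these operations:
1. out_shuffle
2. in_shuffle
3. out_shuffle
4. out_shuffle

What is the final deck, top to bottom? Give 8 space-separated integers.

After op 1 (out_shuffle): [3 1 0 4 5 2 7 6]
After op 2 (in_shuffle): [5 3 2 1 7 0 6 4]
After op 3 (out_shuffle): [5 7 3 0 2 6 1 4]
After op 4 (out_shuffle): [5 2 7 6 3 1 0 4]

Answer: 5 2 7 6 3 1 0 4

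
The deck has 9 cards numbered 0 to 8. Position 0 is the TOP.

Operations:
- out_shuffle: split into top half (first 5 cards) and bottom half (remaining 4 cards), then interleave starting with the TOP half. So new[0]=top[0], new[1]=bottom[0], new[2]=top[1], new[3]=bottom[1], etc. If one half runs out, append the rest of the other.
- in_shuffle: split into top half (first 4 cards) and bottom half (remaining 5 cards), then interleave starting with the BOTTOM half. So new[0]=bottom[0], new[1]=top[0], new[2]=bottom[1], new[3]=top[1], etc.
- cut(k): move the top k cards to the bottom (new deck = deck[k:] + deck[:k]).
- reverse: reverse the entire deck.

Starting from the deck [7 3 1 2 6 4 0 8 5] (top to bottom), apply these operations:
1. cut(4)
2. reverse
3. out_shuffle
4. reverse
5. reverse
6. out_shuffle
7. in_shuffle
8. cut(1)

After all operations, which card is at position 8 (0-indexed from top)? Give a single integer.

After op 1 (cut(4)): [6 4 0 8 5 7 3 1 2]
After op 2 (reverse): [2 1 3 7 5 8 0 4 6]
After op 3 (out_shuffle): [2 8 1 0 3 4 7 6 5]
After op 4 (reverse): [5 6 7 4 3 0 1 8 2]
After op 5 (reverse): [2 8 1 0 3 4 7 6 5]
After op 6 (out_shuffle): [2 4 8 7 1 6 0 5 3]
After op 7 (in_shuffle): [1 2 6 4 0 8 5 7 3]
After op 8 (cut(1)): [2 6 4 0 8 5 7 3 1]
Position 8: card 1.

Answer: 1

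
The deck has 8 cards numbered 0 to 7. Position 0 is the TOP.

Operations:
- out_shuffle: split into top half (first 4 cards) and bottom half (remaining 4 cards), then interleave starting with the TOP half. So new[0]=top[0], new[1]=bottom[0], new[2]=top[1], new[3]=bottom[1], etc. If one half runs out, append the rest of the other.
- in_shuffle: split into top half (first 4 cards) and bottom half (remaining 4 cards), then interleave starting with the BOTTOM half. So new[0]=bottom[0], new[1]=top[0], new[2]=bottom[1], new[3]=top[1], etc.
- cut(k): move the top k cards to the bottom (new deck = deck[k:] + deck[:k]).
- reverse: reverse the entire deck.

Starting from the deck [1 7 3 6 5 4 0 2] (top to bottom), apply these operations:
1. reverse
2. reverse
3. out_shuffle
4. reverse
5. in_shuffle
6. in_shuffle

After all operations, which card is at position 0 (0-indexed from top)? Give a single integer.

After op 1 (reverse): [2 0 4 5 6 3 7 1]
After op 2 (reverse): [1 7 3 6 5 4 0 2]
After op 3 (out_shuffle): [1 5 7 4 3 0 6 2]
After op 4 (reverse): [2 6 0 3 4 7 5 1]
After op 5 (in_shuffle): [4 2 7 6 5 0 1 3]
After op 6 (in_shuffle): [5 4 0 2 1 7 3 6]
Position 0: card 5.

Answer: 5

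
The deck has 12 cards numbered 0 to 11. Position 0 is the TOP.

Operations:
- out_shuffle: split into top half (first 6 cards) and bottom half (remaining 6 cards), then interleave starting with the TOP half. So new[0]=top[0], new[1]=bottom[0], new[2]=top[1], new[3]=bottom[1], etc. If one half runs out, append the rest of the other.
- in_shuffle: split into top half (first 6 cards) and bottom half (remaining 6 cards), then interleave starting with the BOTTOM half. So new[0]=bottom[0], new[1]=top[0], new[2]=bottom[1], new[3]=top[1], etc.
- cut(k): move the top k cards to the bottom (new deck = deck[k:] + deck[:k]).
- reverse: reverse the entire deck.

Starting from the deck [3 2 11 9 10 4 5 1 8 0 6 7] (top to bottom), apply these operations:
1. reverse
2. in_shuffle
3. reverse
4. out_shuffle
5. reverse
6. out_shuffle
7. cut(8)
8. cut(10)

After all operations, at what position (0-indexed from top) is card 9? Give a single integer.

After op 1 (reverse): [7 6 0 8 1 5 4 10 9 11 2 3]
After op 2 (in_shuffle): [4 7 10 6 9 0 11 8 2 1 3 5]
After op 3 (reverse): [5 3 1 2 8 11 0 9 6 10 7 4]
After op 4 (out_shuffle): [5 0 3 9 1 6 2 10 8 7 11 4]
After op 5 (reverse): [4 11 7 8 10 2 6 1 9 3 0 5]
After op 6 (out_shuffle): [4 6 11 1 7 9 8 3 10 0 2 5]
After op 7 (cut(8)): [10 0 2 5 4 6 11 1 7 9 8 3]
After op 8 (cut(10)): [8 3 10 0 2 5 4 6 11 1 7 9]
Card 9 is at position 11.

Answer: 11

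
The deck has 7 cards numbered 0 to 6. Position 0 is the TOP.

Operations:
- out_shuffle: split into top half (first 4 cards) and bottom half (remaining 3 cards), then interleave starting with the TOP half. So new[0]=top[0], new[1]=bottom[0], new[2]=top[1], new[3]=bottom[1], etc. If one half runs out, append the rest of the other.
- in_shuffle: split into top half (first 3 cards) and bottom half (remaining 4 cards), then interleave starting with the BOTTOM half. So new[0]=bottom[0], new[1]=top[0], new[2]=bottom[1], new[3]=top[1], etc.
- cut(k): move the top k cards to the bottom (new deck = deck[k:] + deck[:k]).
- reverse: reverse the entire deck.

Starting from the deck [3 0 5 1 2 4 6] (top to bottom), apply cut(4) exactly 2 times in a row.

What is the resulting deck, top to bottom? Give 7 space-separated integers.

After op 1 (cut(4)): [2 4 6 3 0 5 1]
After op 2 (cut(4)): [0 5 1 2 4 6 3]

Answer: 0 5 1 2 4 6 3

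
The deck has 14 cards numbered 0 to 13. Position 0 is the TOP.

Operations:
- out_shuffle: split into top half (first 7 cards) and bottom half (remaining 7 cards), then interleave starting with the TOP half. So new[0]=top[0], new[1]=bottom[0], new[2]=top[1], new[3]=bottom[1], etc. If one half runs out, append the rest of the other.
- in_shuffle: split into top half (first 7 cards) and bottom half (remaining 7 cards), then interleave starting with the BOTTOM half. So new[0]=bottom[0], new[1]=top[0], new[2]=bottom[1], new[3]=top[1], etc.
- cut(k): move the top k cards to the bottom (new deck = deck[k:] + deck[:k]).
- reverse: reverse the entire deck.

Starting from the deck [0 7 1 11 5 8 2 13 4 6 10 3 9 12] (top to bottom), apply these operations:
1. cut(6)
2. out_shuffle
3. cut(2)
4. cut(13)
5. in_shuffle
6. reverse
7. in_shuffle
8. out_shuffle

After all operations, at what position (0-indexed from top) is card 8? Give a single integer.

After op 1 (cut(6)): [2 13 4 6 10 3 9 12 0 7 1 11 5 8]
After op 2 (out_shuffle): [2 12 13 0 4 7 6 1 10 11 3 5 9 8]
After op 3 (cut(2)): [13 0 4 7 6 1 10 11 3 5 9 8 2 12]
After op 4 (cut(13)): [12 13 0 4 7 6 1 10 11 3 5 9 8 2]
After op 5 (in_shuffle): [10 12 11 13 3 0 5 4 9 7 8 6 2 1]
After op 6 (reverse): [1 2 6 8 7 9 4 5 0 3 13 11 12 10]
After op 7 (in_shuffle): [5 1 0 2 3 6 13 8 11 7 12 9 10 4]
After op 8 (out_shuffle): [5 8 1 11 0 7 2 12 3 9 6 10 13 4]
Card 8 is at position 1.

Answer: 1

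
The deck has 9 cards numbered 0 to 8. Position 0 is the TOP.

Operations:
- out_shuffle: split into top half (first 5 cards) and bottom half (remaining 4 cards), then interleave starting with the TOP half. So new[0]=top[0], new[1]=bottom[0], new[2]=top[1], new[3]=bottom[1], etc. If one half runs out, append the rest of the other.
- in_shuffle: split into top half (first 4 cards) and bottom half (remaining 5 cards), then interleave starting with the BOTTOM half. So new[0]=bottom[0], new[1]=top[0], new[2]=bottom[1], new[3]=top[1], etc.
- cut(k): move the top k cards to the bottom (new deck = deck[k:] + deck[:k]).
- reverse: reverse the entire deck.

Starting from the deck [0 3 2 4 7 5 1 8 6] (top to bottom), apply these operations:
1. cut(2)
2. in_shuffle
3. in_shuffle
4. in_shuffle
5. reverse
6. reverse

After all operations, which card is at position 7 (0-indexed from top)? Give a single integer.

Answer: 2

Derivation:
After op 1 (cut(2)): [2 4 7 5 1 8 6 0 3]
After op 2 (in_shuffle): [1 2 8 4 6 7 0 5 3]
After op 3 (in_shuffle): [6 1 7 2 0 8 5 4 3]
After op 4 (in_shuffle): [0 6 8 1 5 7 4 2 3]
After op 5 (reverse): [3 2 4 7 5 1 8 6 0]
After op 6 (reverse): [0 6 8 1 5 7 4 2 3]
Position 7: card 2.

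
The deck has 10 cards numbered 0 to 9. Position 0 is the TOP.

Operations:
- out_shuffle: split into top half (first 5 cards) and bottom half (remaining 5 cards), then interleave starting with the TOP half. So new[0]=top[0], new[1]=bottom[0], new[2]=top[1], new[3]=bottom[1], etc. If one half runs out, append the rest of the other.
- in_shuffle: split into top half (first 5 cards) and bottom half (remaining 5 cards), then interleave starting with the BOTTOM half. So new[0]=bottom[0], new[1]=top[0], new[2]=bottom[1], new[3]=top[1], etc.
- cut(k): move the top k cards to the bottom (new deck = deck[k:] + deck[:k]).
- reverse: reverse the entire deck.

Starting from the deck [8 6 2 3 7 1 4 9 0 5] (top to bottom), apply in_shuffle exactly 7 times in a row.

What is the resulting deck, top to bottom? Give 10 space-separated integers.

After op 1 (in_shuffle): [1 8 4 6 9 2 0 3 5 7]
After op 2 (in_shuffle): [2 1 0 8 3 4 5 6 7 9]
After op 3 (in_shuffle): [4 2 5 1 6 0 7 8 9 3]
After op 4 (in_shuffle): [0 4 7 2 8 5 9 1 3 6]
After op 5 (in_shuffle): [5 0 9 4 1 7 3 2 6 8]
After op 6 (in_shuffle): [7 5 3 0 2 9 6 4 8 1]
After op 7 (in_shuffle): [9 7 6 5 4 3 8 0 1 2]

Answer: 9 7 6 5 4 3 8 0 1 2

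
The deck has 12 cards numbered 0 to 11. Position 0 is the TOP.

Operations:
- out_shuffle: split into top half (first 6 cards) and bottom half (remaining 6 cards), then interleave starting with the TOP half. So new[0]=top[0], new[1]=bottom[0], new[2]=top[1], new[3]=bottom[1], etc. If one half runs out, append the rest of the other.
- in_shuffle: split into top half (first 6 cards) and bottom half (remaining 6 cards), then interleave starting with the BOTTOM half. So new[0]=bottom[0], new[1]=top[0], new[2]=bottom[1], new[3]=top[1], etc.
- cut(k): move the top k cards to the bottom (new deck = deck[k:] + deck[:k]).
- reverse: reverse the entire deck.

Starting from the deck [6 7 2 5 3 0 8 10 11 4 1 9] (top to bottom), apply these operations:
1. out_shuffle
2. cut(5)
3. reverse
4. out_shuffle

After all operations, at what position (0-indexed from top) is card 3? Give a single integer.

Answer: 5

Derivation:
After op 1 (out_shuffle): [6 8 7 10 2 11 5 4 3 1 0 9]
After op 2 (cut(5)): [11 5 4 3 1 0 9 6 8 7 10 2]
After op 3 (reverse): [2 10 7 8 6 9 0 1 3 4 5 11]
After op 4 (out_shuffle): [2 0 10 1 7 3 8 4 6 5 9 11]
Card 3 is at position 5.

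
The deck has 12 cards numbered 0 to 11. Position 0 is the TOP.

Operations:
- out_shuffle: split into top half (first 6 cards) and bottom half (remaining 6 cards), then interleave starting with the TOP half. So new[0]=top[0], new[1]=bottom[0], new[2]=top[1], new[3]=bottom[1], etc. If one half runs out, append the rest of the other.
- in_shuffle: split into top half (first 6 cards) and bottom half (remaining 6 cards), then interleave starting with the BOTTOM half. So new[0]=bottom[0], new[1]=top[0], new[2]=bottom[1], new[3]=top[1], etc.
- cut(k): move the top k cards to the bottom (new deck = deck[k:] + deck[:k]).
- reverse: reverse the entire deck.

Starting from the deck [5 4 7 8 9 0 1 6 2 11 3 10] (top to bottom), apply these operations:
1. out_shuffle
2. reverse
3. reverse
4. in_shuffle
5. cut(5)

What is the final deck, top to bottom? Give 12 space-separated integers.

After op 1 (out_shuffle): [5 1 4 6 7 2 8 11 9 3 0 10]
After op 2 (reverse): [10 0 3 9 11 8 2 7 6 4 1 5]
After op 3 (reverse): [5 1 4 6 7 2 8 11 9 3 0 10]
After op 4 (in_shuffle): [8 5 11 1 9 4 3 6 0 7 10 2]
After op 5 (cut(5)): [4 3 6 0 7 10 2 8 5 11 1 9]

Answer: 4 3 6 0 7 10 2 8 5 11 1 9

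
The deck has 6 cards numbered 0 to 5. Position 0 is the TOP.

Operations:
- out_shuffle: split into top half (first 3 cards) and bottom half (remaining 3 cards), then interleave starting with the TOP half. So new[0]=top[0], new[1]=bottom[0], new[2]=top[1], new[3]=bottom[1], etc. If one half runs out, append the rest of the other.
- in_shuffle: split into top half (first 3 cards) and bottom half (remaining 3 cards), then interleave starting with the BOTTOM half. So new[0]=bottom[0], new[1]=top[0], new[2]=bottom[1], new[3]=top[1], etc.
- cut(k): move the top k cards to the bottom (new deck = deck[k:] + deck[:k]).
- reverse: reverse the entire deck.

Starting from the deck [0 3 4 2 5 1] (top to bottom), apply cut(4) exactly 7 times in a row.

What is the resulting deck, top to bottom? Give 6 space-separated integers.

Answer: 5 1 0 3 4 2

Derivation:
After op 1 (cut(4)): [5 1 0 3 4 2]
After op 2 (cut(4)): [4 2 5 1 0 3]
After op 3 (cut(4)): [0 3 4 2 5 1]
After op 4 (cut(4)): [5 1 0 3 4 2]
After op 5 (cut(4)): [4 2 5 1 0 3]
After op 6 (cut(4)): [0 3 4 2 5 1]
After op 7 (cut(4)): [5 1 0 3 4 2]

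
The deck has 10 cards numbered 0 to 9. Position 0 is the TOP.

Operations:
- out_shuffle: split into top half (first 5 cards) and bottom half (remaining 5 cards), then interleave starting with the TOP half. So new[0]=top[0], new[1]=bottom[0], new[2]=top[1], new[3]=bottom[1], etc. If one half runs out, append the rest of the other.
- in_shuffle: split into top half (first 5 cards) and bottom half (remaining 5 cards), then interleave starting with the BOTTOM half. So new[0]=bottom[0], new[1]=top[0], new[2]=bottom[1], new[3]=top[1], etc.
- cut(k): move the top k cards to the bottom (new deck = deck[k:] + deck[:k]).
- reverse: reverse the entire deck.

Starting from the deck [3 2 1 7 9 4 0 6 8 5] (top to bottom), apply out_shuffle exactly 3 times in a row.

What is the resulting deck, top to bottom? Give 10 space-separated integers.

After op 1 (out_shuffle): [3 4 2 0 1 6 7 8 9 5]
After op 2 (out_shuffle): [3 6 4 7 2 8 0 9 1 5]
After op 3 (out_shuffle): [3 8 6 0 4 9 7 1 2 5]

Answer: 3 8 6 0 4 9 7 1 2 5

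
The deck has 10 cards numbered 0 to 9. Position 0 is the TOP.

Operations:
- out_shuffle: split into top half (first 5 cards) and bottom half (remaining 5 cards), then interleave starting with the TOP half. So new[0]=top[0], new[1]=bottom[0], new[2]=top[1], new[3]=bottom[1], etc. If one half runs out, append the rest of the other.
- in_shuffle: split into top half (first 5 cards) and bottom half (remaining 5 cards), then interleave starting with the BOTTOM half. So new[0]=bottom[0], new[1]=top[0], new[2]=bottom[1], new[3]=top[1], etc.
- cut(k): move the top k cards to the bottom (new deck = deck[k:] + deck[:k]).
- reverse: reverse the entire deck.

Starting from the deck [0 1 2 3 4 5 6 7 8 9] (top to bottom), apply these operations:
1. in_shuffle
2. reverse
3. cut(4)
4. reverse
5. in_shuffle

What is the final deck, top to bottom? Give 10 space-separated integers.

After op 1 (in_shuffle): [5 0 6 1 7 2 8 3 9 4]
After op 2 (reverse): [4 9 3 8 2 7 1 6 0 5]
After op 3 (cut(4)): [2 7 1 6 0 5 4 9 3 8]
After op 4 (reverse): [8 3 9 4 5 0 6 1 7 2]
After op 5 (in_shuffle): [0 8 6 3 1 9 7 4 2 5]

Answer: 0 8 6 3 1 9 7 4 2 5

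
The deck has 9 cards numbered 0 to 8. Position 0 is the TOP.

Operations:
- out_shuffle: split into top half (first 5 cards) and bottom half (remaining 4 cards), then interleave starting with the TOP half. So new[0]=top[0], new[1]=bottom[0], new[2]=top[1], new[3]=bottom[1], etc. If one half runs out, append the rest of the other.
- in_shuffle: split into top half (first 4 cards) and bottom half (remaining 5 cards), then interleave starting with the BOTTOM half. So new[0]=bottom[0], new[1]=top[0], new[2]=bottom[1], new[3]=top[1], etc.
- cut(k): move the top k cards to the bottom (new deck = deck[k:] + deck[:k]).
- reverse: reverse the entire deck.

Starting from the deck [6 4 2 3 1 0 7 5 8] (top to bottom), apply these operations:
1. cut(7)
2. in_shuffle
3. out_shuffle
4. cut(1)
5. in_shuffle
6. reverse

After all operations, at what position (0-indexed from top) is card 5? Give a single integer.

After op 1 (cut(7)): [5 8 6 4 2 3 1 0 7]
After op 2 (in_shuffle): [2 5 3 8 1 6 0 4 7]
After op 3 (out_shuffle): [2 6 5 0 3 4 8 7 1]
After op 4 (cut(1)): [6 5 0 3 4 8 7 1 2]
After op 5 (in_shuffle): [4 6 8 5 7 0 1 3 2]
After op 6 (reverse): [2 3 1 0 7 5 8 6 4]
Card 5 is at position 5.

Answer: 5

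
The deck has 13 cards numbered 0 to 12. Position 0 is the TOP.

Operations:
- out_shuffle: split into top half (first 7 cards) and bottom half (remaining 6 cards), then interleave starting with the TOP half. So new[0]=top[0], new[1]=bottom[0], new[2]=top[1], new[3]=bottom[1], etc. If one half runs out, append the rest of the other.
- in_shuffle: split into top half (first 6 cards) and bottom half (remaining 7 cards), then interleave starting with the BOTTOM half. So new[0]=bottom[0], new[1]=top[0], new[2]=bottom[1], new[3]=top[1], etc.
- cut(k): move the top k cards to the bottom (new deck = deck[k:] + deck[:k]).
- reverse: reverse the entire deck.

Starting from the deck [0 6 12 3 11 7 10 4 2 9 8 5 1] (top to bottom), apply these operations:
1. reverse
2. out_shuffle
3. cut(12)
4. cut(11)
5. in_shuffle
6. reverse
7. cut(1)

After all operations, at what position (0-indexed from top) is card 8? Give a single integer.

Answer: 9

Derivation:
After op 1 (reverse): [1 5 8 9 2 4 10 7 11 3 12 6 0]
After op 2 (out_shuffle): [1 7 5 11 8 3 9 12 2 6 4 0 10]
After op 3 (cut(12)): [10 1 7 5 11 8 3 9 12 2 6 4 0]
After op 4 (cut(11)): [4 0 10 1 7 5 11 8 3 9 12 2 6]
After op 5 (in_shuffle): [11 4 8 0 3 10 9 1 12 7 2 5 6]
After op 6 (reverse): [6 5 2 7 12 1 9 10 3 0 8 4 11]
After op 7 (cut(1)): [5 2 7 12 1 9 10 3 0 8 4 11 6]
Card 8 is at position 9.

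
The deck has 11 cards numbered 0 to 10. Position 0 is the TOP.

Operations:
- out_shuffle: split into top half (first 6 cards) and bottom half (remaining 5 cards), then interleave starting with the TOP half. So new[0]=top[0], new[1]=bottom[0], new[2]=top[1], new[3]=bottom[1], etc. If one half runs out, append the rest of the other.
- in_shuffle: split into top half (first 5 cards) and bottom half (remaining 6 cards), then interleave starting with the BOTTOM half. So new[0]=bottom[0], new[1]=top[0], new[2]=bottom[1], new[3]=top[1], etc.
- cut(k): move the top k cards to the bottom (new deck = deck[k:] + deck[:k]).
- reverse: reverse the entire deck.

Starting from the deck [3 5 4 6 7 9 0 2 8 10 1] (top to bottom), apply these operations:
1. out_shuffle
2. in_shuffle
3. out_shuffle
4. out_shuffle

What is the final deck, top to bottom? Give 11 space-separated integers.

After op 1 (out_shuffle): [3 0 5 2 4 8 6 10 7 1 9]
After op 2 (in_shuffle): [8 3 6 0 10 5 7 2 1 4 9]
After op 3 (out_shuffle): [8 7 3 2 6 1 0 4 10 9 5]
After op 4 (out_shuffle): [8 0 7 4 3 10 2 9 6 5 1]

Answer: 8 0 7 4 3 10 2 9 6 5 1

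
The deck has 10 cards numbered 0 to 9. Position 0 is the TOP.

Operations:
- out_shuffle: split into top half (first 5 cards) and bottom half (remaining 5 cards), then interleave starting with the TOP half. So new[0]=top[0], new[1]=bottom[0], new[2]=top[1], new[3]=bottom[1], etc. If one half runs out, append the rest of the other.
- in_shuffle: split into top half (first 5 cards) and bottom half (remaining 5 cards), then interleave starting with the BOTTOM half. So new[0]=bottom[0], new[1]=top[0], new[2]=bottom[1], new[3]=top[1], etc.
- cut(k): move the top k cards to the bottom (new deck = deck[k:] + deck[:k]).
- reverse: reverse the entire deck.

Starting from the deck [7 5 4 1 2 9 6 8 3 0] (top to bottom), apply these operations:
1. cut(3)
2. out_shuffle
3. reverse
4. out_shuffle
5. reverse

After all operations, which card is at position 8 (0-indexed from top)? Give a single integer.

Answer: 9

Derivation:
After op 1 (cut(3)): [1 2 9 6 8 3 0 7 5 4]
After op 2 (out_shuffle): [1 3 2 0 9 7 6 5 8 4]
After op 3 (reverse): [4 8 5 6 7 9 0 2 3 1]
After op 4 (out_shuffle): [4 9 8 0 5 2 6 3 7 1]
After op 5 (reverse): [1 7 3 6 2 5 0 8 9 4]
Position 8: card 9.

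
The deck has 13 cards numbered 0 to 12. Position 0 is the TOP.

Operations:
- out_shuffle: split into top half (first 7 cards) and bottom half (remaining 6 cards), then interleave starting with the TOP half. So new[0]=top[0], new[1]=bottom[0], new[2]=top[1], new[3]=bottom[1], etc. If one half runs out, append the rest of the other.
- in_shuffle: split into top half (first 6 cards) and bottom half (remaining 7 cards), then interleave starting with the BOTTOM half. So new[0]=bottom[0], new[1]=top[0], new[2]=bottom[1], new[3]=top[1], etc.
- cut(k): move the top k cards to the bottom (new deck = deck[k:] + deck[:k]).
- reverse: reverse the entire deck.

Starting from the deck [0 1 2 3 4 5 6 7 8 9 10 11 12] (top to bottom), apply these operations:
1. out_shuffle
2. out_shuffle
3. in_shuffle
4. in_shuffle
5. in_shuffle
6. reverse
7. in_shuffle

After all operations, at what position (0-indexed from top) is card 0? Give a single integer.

Answer: 11

Derivation:
After op 1 (out_shuffle): [0 7 1 8 2 9 3 10 4 11 5 12 6]
After op 2 (out_shuffle): [0 10 7 4 1 11 8 5 2 12 9 6 3]
After op 3 (in_shuffle): [8 0 5 10 2 7 12 4 9 1 6 11 3]
After op 4 (in_shuffle): [12 8 4 0 9 5 1 10 6 2 11 7 3]
After op 5 (in_shuffle): [1 12 10 8 6 4 2 0 11 9 7 5 3]
After op 6 (reverse): [3 5 7 9 11 0 2 4 6 8 10 12 1]
After op 7 (in_shuffle): [2 3 4 5 6 7 8 9 10 11 12 0 1]
Card 0 is at position 11.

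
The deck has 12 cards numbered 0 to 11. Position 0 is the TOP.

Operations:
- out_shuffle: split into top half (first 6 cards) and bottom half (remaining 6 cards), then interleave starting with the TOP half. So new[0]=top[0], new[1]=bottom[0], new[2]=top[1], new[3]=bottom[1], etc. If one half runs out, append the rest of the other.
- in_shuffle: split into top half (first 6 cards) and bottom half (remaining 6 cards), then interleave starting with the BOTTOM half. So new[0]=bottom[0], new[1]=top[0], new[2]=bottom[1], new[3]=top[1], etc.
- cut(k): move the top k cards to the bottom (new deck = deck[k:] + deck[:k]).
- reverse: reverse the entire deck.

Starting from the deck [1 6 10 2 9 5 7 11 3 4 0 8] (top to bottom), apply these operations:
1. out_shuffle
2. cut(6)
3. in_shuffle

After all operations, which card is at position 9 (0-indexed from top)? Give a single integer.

Answer: 5

Derivation:
After op 1 (out_shuffle): [1 7 6 11 10 3 2 4 9 0 5 8]
After op 2 (cut(6)): [2 4 9 0 5 8 1 7 6 11 10 3]
After op 3 (in_shuffle): [1 2 7 4 6 9 11 0 10 5 3 8]
Position 9: card 5.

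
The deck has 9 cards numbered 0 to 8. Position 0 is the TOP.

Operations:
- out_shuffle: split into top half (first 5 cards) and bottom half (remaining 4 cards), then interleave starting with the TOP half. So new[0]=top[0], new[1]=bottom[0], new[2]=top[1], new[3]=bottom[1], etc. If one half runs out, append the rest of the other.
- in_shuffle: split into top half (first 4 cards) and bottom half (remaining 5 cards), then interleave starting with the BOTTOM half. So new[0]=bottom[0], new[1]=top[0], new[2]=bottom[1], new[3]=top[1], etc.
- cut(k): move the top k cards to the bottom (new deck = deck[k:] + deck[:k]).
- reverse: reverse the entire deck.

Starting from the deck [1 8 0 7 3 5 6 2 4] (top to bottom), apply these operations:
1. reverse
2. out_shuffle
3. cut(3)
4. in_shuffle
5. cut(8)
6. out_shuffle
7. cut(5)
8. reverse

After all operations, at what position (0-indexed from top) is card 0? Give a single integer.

Answer: 0

Derivation:
After op 1 (reverse): [4 2 6 5 3 7 0 8 1]
After op 2 (out_shuffle): [4 7 2 0 6 8 5 1 3]
After op 3 (cut(3)): [0 6 8 5 1 3 4 7 2]
After op 4 (in_shuffle): [1 0 3 6 4 8 7 5 2]
After op 5 (cut(8)): [2 1 0 3 6 4 8 7 5]
After op 6 (out_shuffle): [2 4 1 8 0 7 3 5 6]
After op 7 (cut(5)): [7 3 5 6 2 4 1 8 0]
After op 8 (reverse): [0 8 1 4 2 6 5 3 7]
Card 0 is at position 0.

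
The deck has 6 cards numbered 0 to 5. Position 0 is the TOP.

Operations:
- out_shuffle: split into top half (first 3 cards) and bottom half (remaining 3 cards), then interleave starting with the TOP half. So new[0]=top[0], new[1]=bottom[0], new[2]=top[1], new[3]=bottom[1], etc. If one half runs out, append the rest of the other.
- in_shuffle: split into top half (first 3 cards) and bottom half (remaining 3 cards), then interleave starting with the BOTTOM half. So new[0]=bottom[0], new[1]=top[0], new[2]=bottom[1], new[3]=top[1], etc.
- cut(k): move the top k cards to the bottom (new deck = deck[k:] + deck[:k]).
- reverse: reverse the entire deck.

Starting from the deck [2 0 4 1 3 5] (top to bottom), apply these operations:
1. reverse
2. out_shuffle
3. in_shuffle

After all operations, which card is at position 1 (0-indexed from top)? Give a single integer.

After op 1 (reverse): [5 3 1 4 0 2]
After op 2 (out_shuffle): [5 4 3 0 1 2]
After op 3 (in_shuffle): [0 5 1 4 2 3]
Position 1: card 5.

Answer: 5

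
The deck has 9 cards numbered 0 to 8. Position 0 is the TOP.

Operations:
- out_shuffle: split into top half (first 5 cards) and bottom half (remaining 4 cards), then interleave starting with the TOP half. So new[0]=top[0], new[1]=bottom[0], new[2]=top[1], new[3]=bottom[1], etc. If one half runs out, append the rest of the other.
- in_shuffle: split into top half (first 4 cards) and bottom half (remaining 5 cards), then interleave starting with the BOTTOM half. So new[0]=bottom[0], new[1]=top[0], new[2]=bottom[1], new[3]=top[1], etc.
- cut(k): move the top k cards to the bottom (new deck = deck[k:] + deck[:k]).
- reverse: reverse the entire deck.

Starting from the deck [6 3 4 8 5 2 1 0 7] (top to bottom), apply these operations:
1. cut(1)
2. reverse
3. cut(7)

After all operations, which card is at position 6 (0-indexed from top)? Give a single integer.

After op 1 (cut(1)): [3 4 8 5 2 1 0 7 6]
After op 2 (reverse): [6 7 0 1 2 5 8 4 3]
After op 3 (cut(7)): [4 3 6 7 0 1 2 5 8]
Position 6: card 2.

Answer: 2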